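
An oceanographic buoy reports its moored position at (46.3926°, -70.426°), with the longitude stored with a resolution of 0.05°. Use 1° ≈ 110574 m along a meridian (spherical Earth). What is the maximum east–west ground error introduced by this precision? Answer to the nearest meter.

With a 0.05° grid the true value lies within half a step, ±0.05°/2 = ±0.025°, of the stored one.
One degree of longitude at 46.3926° is 110574 × cos 46.3926° ≈ 110574 × 0.6897 = 76264.3 m.
East–west error: 0.025° × 76264.3 m/° ≈ 1906.61 m.

1907 meters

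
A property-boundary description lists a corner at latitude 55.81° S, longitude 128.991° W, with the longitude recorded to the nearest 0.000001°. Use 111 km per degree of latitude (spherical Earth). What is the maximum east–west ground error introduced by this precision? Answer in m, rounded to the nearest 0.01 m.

0.03 m

Rounding to 6 decimal places leaves the longitude within ±5e-07° of the true value.
Parallels shrink by cos φ, so at 55.81° a degree of longitude is 111000 × 0.5619 ≈ 62375.2 m.
So at most 5e-07° × 62375.2 ≈ 0.0311876 m east–west.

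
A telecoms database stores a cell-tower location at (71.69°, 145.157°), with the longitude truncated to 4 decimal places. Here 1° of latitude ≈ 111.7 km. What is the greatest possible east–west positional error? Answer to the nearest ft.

12 ft

Truncating at 4 decimal places can drop up to a full unit in the last place, so the longitude may be off by as much as 0.0001°.
Parallels shrink by cos φ, so at 71.69° a degree of longitude is 111700 × 0.3142 ≈ 35091.5 m.
So at most 0.0001° × 35091.5 ≈ 3.50915 m east–west.
Converting: 3.50915 m × 3.2808 ft/m ≈ 11.513 ft.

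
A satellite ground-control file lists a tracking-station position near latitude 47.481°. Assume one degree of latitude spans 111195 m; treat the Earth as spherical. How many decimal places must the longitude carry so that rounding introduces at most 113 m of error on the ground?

3 decimal places

At 47.481° one degree of longitude covers 111195 × cos 47.481° ≈ 111195 × 0.6758 ≈ 75149.4 m.
Rounding to N decimal places gives at most 0.5 × 10⁻ᴺ degrees of error, i.e. 0.5 × 10⁻ᴺ × 75149.4 m.
Need 0.5 × 75149.4 × 10⁻ᴺ ≤ 113 → 10⁻ᴺ ≤ 3.007e-03, so N ≥ 2.52.
N = 2 would give 376 m (too coarse); N = 3 gives 37.6 m ≤ 113 m.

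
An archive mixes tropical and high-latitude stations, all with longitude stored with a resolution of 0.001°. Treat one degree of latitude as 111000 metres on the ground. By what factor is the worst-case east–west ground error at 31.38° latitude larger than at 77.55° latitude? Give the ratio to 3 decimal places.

3.960

With a 0.001° grid the true value lies within half a step, ±0.001°/2 = ±0.0005°, of the stored one.
Error at 31.38° = 0.0005° × 111000 × cos 31.38° ≈ 55.5 × 0.8537 = 47.382 m.
At 77.55°: 0.0005° × 111000 × cos 77.55° = 0.0005 × 111000 × 0.2156 ≈ 11.965 m.
Ratio: 47.382 / 11.965 = cos 31.38° / cos 77.55° ≈ 3.9600.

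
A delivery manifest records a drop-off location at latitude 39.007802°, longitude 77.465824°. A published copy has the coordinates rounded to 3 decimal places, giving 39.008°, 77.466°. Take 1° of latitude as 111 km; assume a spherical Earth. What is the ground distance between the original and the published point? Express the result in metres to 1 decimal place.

26.7 metres

Δlat = 39.007802 − 39.008 = -0.000198°; Δlon = 77.465824 − 77.466 = -0.000176°.
North–south shift: -0.000198 × 111000 = -21.978 m.
East–west at this latitude: -0.000176° × 111000 × cos 39.008° ≈ -0.000176 × 86253.4 = -15.1806 m.
Combined displacement = (21.978² + 15.1806²)^½ ≈ 26.7111 m.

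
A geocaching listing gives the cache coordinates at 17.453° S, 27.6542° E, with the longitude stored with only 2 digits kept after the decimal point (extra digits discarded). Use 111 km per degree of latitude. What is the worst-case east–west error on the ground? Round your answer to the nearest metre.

Truncating at 2 decimal places can drop up to a full unit in the last place, so the longitude may be off by as much as 0.01°.
One degree of longitude at 17.453° is 111000 × cos 17.453° ≈ 111000 × 0.9540 = 105890 m.
East–west error: 0.01° × 105890 m/° ≈ 1058.9 m.

1059 metres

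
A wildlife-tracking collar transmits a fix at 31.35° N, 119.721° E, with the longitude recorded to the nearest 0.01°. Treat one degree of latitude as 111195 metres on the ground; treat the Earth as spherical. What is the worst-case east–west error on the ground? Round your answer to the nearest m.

Rounding to 2 decimal places leaves the longitude within ±0.005° of the true value.
One degree of longitude at 31.35° is 111195 × cos 31.35° ≈ 111195 × 0.8540 = 94961.1 m.
East–west error: 0.005° × 94961.1 m/° ≈ 474.806 m.

475 m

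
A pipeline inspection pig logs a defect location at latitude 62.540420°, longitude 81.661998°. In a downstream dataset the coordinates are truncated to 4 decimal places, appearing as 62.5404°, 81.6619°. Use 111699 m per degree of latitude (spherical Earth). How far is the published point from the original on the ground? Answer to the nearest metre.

Δlat = 62.540420 − 62.5404 = +0.000020°; Δlon = 81.661998 − 81.6619 = +0.000098°.
N–S: 0.000020° × 111699 m/° = 2.23398 m.
East–west at this latitude: 0.000098° × 111699 × cos 62.5404° ≈ 0.000098 × 51507 = 5.04768 m.
Distance: √(2.23398² + 5.04768²) ≈ 5.51994 m.

6 metres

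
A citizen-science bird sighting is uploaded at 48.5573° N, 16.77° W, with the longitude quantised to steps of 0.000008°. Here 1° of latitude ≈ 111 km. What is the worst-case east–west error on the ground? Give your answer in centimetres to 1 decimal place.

With a 0.000008° grid the true value lies within half a step, ±0.000008°/2 = ±4e-06°, of the stored one.
One degree of longitude at 48.5573° is 111000 × cos 48.5573° ≈ 111000 × 0.6619 = 73467.6 m.
Maximum E–W displacement: 4e-06 × 73467.6 = 0.293871 m.
That is 0.293871 m = 29.387 cm.

29.4 centimetres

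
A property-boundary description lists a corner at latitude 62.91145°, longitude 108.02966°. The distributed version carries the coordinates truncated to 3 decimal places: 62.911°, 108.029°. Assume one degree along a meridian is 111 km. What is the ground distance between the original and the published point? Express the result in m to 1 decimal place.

60.1 m

Δlat = 62.91145 − 62.911 = +0.00045°; Δlon = 108.02966 − 108.029 = +0.00066°.
N–S: 0.00045° × 111000 m/° = 49.95 m.
East–west at this latitude: 0.00066° × 111000 × cos 62.911° ≈ 0.00066 × 50546.5 = 33.3607 m.
Hypotenuse of the two orthogonal shifts: √(49.95² + 33.3607²) = 60.0661 m.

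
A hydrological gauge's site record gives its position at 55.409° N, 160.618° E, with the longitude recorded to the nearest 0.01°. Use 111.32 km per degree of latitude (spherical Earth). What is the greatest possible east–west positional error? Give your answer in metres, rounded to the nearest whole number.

316 metres

Rounding to 2 decimal places leaves the longitude within ±0.005° of the true value.
At latitude 55.409° a degree of longitude spans 111320 m × cos 55.409° = 111320 × 0.5677 ≈ 63198 m.
So at most 0.005° × 63198 ≈ 315.99 m east–west.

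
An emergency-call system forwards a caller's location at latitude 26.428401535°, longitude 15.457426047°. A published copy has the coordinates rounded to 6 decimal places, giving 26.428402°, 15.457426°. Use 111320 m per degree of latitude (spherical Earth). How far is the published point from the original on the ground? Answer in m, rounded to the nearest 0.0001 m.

The latitude changed by -0.000000465° and the longitude by +0.000000047°.
North–south shift: -0.000000465 × 111320 = -0.0517638 m.
East–west at this latitude: 0.000000047° × 111320 × cos 26.4284° ≈ 0.000000047 × 99686.1 = 0.00468525 m.
Distance: √(0.0517638² + 0.00468525²) ≈ 0.0519754 m.

0.0520 m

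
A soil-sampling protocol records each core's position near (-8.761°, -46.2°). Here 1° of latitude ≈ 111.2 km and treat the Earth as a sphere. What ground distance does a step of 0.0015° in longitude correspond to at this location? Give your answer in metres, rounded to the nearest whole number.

165 metres

0.0015° of longitude at 8.761° is 0.0015 × 111200 × cos 8.761° ≈ 0.0015 × 109903 = 164.854 m.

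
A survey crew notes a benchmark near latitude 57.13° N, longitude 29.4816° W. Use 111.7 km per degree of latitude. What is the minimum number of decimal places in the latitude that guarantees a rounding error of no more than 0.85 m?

One degree of latitude covers 111700 m.
Rounding to N decimal places gives at most 0.5 × 10⁻ᴺ degrees of error, i.e. 0.5 × 10⁻ᴺ × 111700 m.
Need 0.5 × 111700 × 10⁻ᴺ ≤ 0.85 → 10⁻ᴺ ≤ 1.522e-05, so N ≥ 4.82.
At 4 places the error can reach 5.58 m, but 5 places keeps it to 0.558 m.

5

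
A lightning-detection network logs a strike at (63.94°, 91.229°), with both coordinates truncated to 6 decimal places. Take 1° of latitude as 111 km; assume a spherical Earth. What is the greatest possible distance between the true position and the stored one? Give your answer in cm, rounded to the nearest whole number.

Truncating at 6 decimal places can drop up to a full unit in the last place, so each coordinate may be off by as much as 1e-06°.
Latitude error → 1e-06 × 111000 = 0.111 m along the meridian.
E–W at 63.94°: 1e-06° × 111000 × cos 63.94° = 1e-06 × 111000 × 0.4393 ≈ 0.0487636 m.
The two errors are perpendicular, so the maximum displacement is √(0.111² + 0.0487636²) ≈ 0.121239 m.
That is 0.121239 m = 12.124 cm.

12 cm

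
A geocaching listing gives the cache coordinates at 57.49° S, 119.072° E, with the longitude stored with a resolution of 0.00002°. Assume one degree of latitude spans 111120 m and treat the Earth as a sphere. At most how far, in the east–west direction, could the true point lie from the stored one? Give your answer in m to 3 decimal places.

With a 0.00002° grid the true value lies within half a step, ±0.00002°/2 = ±1e-05°, of the stored one.
At latitude 57.49° a degree of longitude spans 111120 m × cos 57.49° = 111120 × 0.5374 ≈ 59721.1 m.
East–west error: 1e-05° × 59721.1 m/° ≈ 0.597211 m.

0.597 m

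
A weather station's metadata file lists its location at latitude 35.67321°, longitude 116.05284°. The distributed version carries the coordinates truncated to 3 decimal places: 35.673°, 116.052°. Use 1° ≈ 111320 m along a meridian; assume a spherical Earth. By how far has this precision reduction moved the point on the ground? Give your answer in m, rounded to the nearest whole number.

79 m

The latitude changed by +0.00021° and the longitude by +0.00084°.
N–S: 0.00021° × 111320 m/° = 23.3772 m.
E–W at 35.673°: 0.00084° × 111320 × cos 35.673° = 0.00084 × 111320 × 0.8124 ≈ 75.9627 m.
Distance: √(23.3772² + 75.9627²) ≈ 79.4784 m.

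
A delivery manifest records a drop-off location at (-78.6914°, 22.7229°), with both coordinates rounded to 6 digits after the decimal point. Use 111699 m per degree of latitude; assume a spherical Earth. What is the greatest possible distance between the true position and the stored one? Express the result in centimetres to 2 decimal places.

5.69 centimetres

Rounding to 6 decimal places leaves each coordinate within ±5e-07° of the true value.
North–south component: 5e-07° × 111699 = 0.0558495 m.
E–W at 78.6914°: 5e-07° × 111699 × cos 78.6914° = 5e-07 × 111699 × 0.1961 ≈ 0.0109517 m.
Combining orthogonally: (0.0558495² + 0.0109517²)^½ ≈ 0.0569132 m.
That is 0.0569132 m = 5.6913 cm.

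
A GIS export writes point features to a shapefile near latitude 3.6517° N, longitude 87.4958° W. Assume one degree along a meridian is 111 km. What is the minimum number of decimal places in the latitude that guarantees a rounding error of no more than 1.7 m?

One degree of latitude covers 111000 m.
Rounding to N decimal places gives at most 0.5 × 10⁻ᴺ degrees of error, i.e. 0.5 × 10⁻ᴺ × 111000 m.
Need 0.5 × 111000 × 10⁻ᴺ ≤ 1.7 → 10⁻ᴺ ≤ 3.063e-05, so N ≥ 4.51.
So 5 decimal places suffice (0.555 m); 4 would allow up to 5.55 m.

5 decimal places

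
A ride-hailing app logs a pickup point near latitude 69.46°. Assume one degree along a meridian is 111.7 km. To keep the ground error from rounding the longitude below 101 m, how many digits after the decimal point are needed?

At 69.46° one degree of longitude covers 111700 × cos 69.46° ≈ 111700 × 0.3509 ≈ 39191.2 m.
N decimal places → at most half a unit in the last place, 0.5 × 10⁻ᴺ° = 39191.2/2 × 10⁻ᴺ m.
Setting 19595.6 × 10⁻ᴺ ≤ 101 gives 10ᴺ ≥ 194, i.e. N ≥ 2.29.
At 2 places the error can reach 196 m, but 3 places keeps it to 19.6 m.

3 decimal places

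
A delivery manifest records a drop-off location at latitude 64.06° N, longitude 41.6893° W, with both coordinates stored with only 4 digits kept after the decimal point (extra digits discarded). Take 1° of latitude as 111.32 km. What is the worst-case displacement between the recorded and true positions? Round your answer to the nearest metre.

12 metres

Truncating at 4 decimal places can drop up to a full unit in the last place, so each coordinate may be off by as much as 0.0001°.
North–south component: 0.0001° × 111320 = 11.132 m.
Longitude error → 0.0001 × 111320 × cos 64.06° = 0.0001 × 111320 × 0.4374 ≈ 4.86947 m.
Worst case both components are at the extreme and orthogonal: √(11.132² + 4.86947²) ≈ 12.1504 m.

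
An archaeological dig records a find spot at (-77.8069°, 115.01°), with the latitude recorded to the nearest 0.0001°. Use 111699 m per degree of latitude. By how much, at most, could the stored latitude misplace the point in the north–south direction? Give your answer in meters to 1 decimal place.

5.6 meters

Rounding to 4 decimal places leaves the latitude within ±5e-05° of the true value.
So the N–S error is at most 5e-05 × 111699 = 5.58495 m.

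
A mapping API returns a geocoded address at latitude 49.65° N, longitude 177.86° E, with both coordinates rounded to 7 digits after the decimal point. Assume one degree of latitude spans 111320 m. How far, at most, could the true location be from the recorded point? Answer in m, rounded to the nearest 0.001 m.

Rounding to 7 decimal places leaves each coordinate within ±5e-08° of the true value.
North–south component: 5e-08° × 111320 = 0.005566 m.
East–west component at 49.65°: 5e-08° × 111320 × cos 49.65° ≈ 5e-08 × 72074.7 ≈ 0.00360374 m.
Combining orthogonally: (0.005566² + 0.00360374²)^½ ≈ 0.00663078 m.

0.007 m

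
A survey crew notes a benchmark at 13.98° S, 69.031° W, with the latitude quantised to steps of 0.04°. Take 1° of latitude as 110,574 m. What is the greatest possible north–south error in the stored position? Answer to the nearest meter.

2211 meters

With a 0.04° grid the true value lies within half a step, ±0.04°/2 = ±0.02°, of the stored one.
So the N–S error is at most 0.02 × 110574 = 2211.48 m.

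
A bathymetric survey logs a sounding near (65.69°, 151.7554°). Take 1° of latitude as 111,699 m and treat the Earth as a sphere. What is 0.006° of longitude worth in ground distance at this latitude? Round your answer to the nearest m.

One degree of longitude here spans 111699 × cos 65.69° = 111699 × 0.4117 ≈ 45983.5 m; 0.006° of that is 275.901 m.

276 m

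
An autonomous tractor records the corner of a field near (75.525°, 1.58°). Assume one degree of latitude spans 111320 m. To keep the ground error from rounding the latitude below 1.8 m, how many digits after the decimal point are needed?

5 decimal places

One degree of latitude covers 111320 m.
N decimal places → at most half a unit in the last place, 0.5 × 10⁻ᴺ° = 111320/2 × 10⁻ᴺ m.
Need 0.5 × 111320 × 10⁻ᴺ ≤ 1.8 → 10⁻ᴺ ≤ 3.234e-05, so N ≥ 4.49.
N = 4 would give 5.57 m (too coarse); N = 5 gives 0.557 m ≤ 1.8 m.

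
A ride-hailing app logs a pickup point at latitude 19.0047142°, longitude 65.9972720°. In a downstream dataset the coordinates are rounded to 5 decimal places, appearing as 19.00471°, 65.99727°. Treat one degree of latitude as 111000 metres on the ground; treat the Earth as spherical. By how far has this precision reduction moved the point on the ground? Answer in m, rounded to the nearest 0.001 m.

The latitude changed by +0.0000042° and the longitude by +0.0000020°.
North–south shift: 0.0000042 × 111000 = 0.4662 m.
E–W at 19.0047°: 0.0000020° × 111000 × cos 19.0047° = 0.0000020 × 111000 × 0.9455 ≈ 0.209899 m.
Hypotenuse of the two orthogonal shifts: √(0.4662² + 0.209899²) = 0.511273 m.

0.511 m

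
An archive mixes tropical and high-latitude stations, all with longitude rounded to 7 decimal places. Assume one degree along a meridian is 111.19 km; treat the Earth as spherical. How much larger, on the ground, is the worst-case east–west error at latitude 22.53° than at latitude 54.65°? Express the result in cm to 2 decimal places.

Rounding to 7 decimal places leaves the longitude within ±5e-08° of the true value.
At 22.53°: 5e-08° × 111190 × cos 22.53° = 5e-08 × 111190 × 0.9237 ≈ 0.0051352 m.
Error at 54.65° = 5e-08° × 111190 × cos 54.65° ≈ 0.0055595 × 0.5786 = 0.0032166 m.
Difference: 0.0051352 − 0.0032166 = 0.0019186 m.
That is 0.00191864 m = 0.19186 cm.

0.19 cm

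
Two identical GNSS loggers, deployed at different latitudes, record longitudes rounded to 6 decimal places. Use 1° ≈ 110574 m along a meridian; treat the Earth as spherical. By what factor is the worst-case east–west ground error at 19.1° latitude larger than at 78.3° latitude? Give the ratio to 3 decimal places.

4.660

Rounding to 6 decimal places leaves the longitude within ±5e-07° of the true value.
Error at 19.1° = 5e-07° × 110574 × cos 19.1° ≈ 0.055287 × 0.9449 = 0.052243 m.
Error at 78.3° = 5e-07° × 110574 × cos 78.3° ≈ 0.055287 × 0.2028 = 0.011212 m.
Ratio: 0.052243 / 0.011212 = cos 19.1° / cos 78.3° ≈ 4.6598.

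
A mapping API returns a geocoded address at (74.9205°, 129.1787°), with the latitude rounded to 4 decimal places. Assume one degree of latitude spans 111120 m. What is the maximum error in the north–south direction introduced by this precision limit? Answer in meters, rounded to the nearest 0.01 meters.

Rounding to 4 decimal places leaves the latitude within ±5e-05° of the true value.
Along the meridian that is 5e-05° × 111120 m/° = 5.556 m.

5.56 meters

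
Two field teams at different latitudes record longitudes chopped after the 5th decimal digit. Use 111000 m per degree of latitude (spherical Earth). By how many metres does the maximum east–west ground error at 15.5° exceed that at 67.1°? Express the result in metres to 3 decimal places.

0.638 metres

Truncating at 5 decimal places can drop up to a full unit in the last place, so the longitude may be off by as much as 1e-05°.
Error at 15.5° = 1e-05° × 111000 × cos 15.5° ≈ 1.11 × 0.9636 = 1.0696 m.
Error at 67.1° = 1e-05° × 111000 × cos 67.1° ≈ 1.11 × 0.3891 = 0.43193 m.
Difference: 1.0696 − 0.43193 = 0.6377 m.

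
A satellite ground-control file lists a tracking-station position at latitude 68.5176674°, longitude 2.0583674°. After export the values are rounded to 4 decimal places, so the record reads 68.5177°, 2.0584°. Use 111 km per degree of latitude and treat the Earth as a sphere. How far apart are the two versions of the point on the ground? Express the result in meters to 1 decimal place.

The latitude changed by -0.0000326° and the longitude by -0.0000326°.
N–S: -0.0000326° × 111000 m/° = -3.6186 m.
E–W at 68.5177°: -0.0000326° × 111000 × cos 68.5177° = -0.0000326 × 111000 × 0.3662 ≈ -1.32518 m.
Distance: √(3.6186² + 1.32518²) ≈ 3.85362 m.

3.9 meters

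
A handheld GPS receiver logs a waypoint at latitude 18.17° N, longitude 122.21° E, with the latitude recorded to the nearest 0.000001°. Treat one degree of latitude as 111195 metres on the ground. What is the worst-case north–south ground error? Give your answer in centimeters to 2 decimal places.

5.56 centimeters

Rounding to 6 decimal places leaves the latitude within ±5e-07° of the true value.
North–south distance: 5e-07° × 111195 m/° = 0.0555975 m.
That is 0.0555975 m = 5.5597 cm.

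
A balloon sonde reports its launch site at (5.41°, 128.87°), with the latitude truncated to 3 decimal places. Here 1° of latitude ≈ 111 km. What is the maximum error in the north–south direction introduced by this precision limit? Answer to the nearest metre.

Truncating at 3 decimal places can drop up to a full unit in the last place, so the latitude may be off by as much as 0.001°.
So the N–S error is at most 0.001 × 111000 = 111 m.

111 metres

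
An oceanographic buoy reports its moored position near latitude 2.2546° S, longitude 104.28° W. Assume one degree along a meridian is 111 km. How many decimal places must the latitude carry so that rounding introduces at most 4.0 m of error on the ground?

One degree of latitude covers 111000 m.
With N decimal places the half-ulp bound is 0.5·10⁻ᴺ°, or 0.5·10⁻ᴺ × 111000 m on the ground.
Need 0.5 × 111000 × 10⁻ᴺ ≤ 4.0 → 10⁻ᴺ ≤ 7.207e-05, so N ≥ 4.14.
N = 4 would give 5.55 m (too coarse); N = 5 gives 0.555 m ≤ 4.0 m.

5 decimal places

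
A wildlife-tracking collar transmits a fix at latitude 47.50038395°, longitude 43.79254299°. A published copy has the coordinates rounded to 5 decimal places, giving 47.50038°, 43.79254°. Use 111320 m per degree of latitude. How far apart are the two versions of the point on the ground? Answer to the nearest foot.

The latitude changed by +0.00000395° and the longitude by +0.00000299°.
North–south shift: 0.00000395 × 111320 = 0.439714 m.
East–west at this latitude: 0.00000299° × 111320 × cos 47.5004° ≈ 0.00000299 × 75206.2 = 0.224866 m.
Hypotenuse of the two orthogonal shifts: √(0.439714² + 0.224866²) = 0.493876 m.
Converting: 0.493876 m × 3.2808 ft/m ≈ 1.6203 ft.

2 feet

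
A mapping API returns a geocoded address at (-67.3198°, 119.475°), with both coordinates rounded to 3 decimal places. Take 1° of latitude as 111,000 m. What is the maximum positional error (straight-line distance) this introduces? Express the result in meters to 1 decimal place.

Rounding to 3 decimal places leaves each coordinate within ±0.0005° of the true value.
N–S: 0.0005° × 111000 m/° = 55.5 m.
East–west component at 67.3198°: 0.0005° × 111000 × cos 67.3198° ≈ 0.0005 × 42800.2 ≈ 21.4001 m.
The two errors are perpendicular, so the maximum displacement is √(55.5² + 21.4001²) ≈ 59.4829 m.

59.5 meters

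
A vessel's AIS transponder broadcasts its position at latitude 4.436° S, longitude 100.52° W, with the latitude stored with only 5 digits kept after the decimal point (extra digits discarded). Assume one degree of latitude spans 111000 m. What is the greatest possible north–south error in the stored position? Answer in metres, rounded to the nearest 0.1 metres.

1.1 metres

Truncating at 5 decimal places can drop up to a full unit in the last place, so the latitude may be off by as much as 1e-05°.
So the N–S error is at most 1e-05 × 111000 = 1.11 m.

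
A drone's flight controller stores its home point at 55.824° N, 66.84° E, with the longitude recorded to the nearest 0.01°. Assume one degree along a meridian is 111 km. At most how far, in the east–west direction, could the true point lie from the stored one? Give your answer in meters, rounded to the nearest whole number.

Rounding to 2 decimal places leaves the longitude within ±0.005° of the true value.
Parallels shrink by cos φ, so at 55.824° a degree of longitude is 111000 × 0.5617 ≈ 62352.8 m.
Maximum E–W displacement: 0.005 × 62352.8 = 311.764 m.

312 meters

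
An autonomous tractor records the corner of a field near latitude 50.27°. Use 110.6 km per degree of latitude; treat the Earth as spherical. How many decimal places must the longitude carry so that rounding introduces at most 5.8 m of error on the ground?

At 50.27° one degree of longitude covers 110600 × cos 50.27° ≈ 110600 × 0.6392 ≈ 70692.3 m.
With N decimal places the half-ulp bound is 0.5·10⁻ᴺ°, or 0.5·10⁻ᴺ × 70692.3 m on the ground.
Need 0.5 × 70692.3 × 10⁻ᴺ ≤ 5.8 → 10⁻ᴺ ≤ 1.641e-04, so N ≥ 3.78.
At 3 places the error can reach 35.3 m, but 4 places keeps it to 3.53 m.

4 decimal places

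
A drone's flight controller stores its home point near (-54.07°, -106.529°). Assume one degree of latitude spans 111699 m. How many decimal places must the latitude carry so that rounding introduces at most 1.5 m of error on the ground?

5

One degree of latitude covers 111699 m.
N decimal places → at most half a unit in the last place, 0.5 × 10⁻ᴺ° = 111699/2 × 10⁻ᴺ m.
Need 0.5 × 111699 × 10⁻ᴺ ≤ 1.5 → 10⁻ᴺ ≤ 2.686e-05, so N ≥ 4.57.
So 5 decimal places suffice (0.558 m); 4 would allow up to 5.58 m.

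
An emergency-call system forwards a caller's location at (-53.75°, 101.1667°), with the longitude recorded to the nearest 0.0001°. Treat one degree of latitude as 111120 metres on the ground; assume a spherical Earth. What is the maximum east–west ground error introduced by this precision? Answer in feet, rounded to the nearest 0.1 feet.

Rounding to 4 decimal places leaves the longitude within ±5e-05° of the true value.
One degree of longitude at 53.75° is 111120 × cos 53.75° ≈ 111120 × 0.5913 = 65706.3 m.
East–west error: 5e-05° × 65706.3 m/° ≈ 3.28532 m.
Converting: 3.28532 m × 3.2808 ft/m ≈ 10.779 ft.

10.8 feet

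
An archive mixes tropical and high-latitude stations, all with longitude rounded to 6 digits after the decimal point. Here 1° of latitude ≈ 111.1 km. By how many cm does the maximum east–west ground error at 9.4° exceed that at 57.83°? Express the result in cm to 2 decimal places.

Rounding to 6 decimal places leaves the longitude within ±5e-07° of the true value.
Error at 9.4° = 5e-07° × 111100 × cos 9.4° ≈ 0.05555 × 0.9866 = 0.054804 m.
At 57.83°: 5e-07° × 111100 × cos 57.83° = 5e-07 × 111100 × 0.5324 ≈ 0.029577 m.
So the lower-latitude error exceeds the higher by 0.054804 − 0.029577 = 0.025227 m.
That is 0.0252274 m = 2.5227 cm.

2.52 cm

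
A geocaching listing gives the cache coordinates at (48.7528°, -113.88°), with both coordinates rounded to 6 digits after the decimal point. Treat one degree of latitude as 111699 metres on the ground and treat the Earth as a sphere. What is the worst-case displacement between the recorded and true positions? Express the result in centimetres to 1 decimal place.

6.7 centimetres

Rounding to 6 decimal places leaves each coordinate within ±5e-07° of the true value.
North–south component: 5e-07° × 111699 = 0.0558495 m.
Longitude error → 5e-07 × 111699 × cos 48.7528° = 5e-07 × 111699 × 0.6593 ≈ 0.0368221 m.
Worst case both components are at the extreme and orthogonal: √(0.0558495² + 0.0368221²) ≈ 0.0668957 m.
That is 0.0668957 m = 6.6896 cm.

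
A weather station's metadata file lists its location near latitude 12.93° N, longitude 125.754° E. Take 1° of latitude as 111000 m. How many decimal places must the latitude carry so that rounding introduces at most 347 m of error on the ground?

3 decimal places

One degree of latitude covers 111000 m.
Rounding to N decimal places gives at most 0.5 × 10⁻ᴺ degrees of error, i.e. 0.5 × 10⁻ᴺ × 111000 m.
Need 0.5 × 111000 × 10⁻ᴺ ≤ 347 → 10⁻ᴺ ≤ 6.252e-03, so N ≥ 2.20.
N = 2 would give 555 m (too coarse); N = 3 gives 55.5 m ≤ 347 m.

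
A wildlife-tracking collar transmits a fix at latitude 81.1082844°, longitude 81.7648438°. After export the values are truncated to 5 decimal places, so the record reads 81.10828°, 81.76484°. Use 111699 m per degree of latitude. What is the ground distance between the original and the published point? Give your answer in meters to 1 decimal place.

0.5 meters

Δlat = 81.1082844 − 81.10828 = +0.0000044°; Δlon = 81.7648438 − 81.76484 = +0.0000038°.
N–S: 0.0000044° × 111699 m/° = 0.491476 m.
East–west at this latitude: 0.0000038° × 111699 × cos 81.1083° ≈ 0.0000038 × 17265 = 0.0656072 m.
Hypotenuse of the two orthogonal shifts: √(0.491476² + 0.0656072²) = 0.495835 m.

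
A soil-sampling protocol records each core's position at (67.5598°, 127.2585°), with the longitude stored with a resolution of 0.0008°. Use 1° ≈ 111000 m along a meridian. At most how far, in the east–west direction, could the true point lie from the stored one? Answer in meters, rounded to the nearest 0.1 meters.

16.9 meters

With a 0.0008° grid the true value lies within half a step, ±0.0008°/2 = ±0.0004°, of the stored one.
At latitude 67.5598° a degree of longitude spans 111000 m × cos 67.5598° = 111000 × 0.3817 ≈ 42370.8 m.
So at most 0.0004° × 42370.8 ≈ 16.9483 m east–west.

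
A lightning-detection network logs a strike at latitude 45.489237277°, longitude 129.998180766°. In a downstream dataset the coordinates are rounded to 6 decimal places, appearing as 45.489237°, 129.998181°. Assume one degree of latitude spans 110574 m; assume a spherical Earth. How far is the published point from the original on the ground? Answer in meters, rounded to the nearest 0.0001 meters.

The latitude changed by +0.000000277° and the longitude by -0.000000234°.
N–S: 0.000000277° × 110574 m/° = 0.030629 m.
E–W at 45.4892°: -0.000000234° × 110574 × cos 45.4892° = -0.000000234 × 110574 × 0.7010 ≈ -0.018139 m.
Combined displacement = (0.030629² + 0.018139²)^½ ≈ 0.0355972 m.

0.0356 meters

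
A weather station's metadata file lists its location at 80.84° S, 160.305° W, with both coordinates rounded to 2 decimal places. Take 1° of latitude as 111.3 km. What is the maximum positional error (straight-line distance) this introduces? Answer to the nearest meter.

564 meters

Rounding to 2 decimal places leaves each coordinate within ±0.005° of the true value.
Latitude error → 0.005 × 111300 = 556.5 m along the meridian.
Longitude error → 0.005 × 111300 × cos 80.84° = 0.005 × 111300 × 0.1592 ≈ 88.5903 m.
The two errors are perpendicular, so the maximum displacement is √(556.5² + 88.5903²) ≈ 563.507 m.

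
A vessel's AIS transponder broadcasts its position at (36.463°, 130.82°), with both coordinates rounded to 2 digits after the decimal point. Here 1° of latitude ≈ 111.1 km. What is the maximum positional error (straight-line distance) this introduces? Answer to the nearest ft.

Rounding to 2 decimal places leaves each coordinate within ±0.005° of the true value.
N–S: 0.005° × 111100 m/° = 555.5 m.
East–west component at 36.463°: 0.005° × 111100 × cos 36.463° ≈ 0.005 × 89351.2 ≈ 446.756 m.
Combining orthogonally: (555.5² + 446.756²)^½ ≈ 712.861 m.
Converting: 712.861 m × 3.2808 ft/m ≈ 2338.8 ft.

2339 ft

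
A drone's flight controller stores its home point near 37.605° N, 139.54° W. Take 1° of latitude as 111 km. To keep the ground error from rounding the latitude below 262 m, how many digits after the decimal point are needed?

One degree of latitude covers 111000 m.
With N decimal places the half-ulp bound is 0.5·10⁻ᴺ°, or 0.5·10⁻ᴺ × 111000 m on the ground.
Setting 55500 × 10⁻ᴺ ≤ 262 gives 10ᴺ ≥ 211.8, i.e. N ≥ 2.33.
So 3 decimal places suffice (55.5 m); 2 would allow up to 555 m.

3 decimal places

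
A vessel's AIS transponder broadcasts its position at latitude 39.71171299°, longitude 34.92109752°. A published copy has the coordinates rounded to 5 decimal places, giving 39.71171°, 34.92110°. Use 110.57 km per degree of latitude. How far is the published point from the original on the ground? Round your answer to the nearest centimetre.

The latitude changed by +0.00000299° and the longitude by -0.00000248°.
N–S: 0.00000299° × 110570 m/° = 0.330604 m.
East–west at this latitude: -0.00000248° × 110570 × cos 39.7117° ≈ -0.00000248 × 85058.1 = -0.210944 m.
Combined displacement = (0.330604² + 0.210944²)^½ ≈ 0.392169 m.
That is 0.392169 m = 39.217 cm.

39 centimetres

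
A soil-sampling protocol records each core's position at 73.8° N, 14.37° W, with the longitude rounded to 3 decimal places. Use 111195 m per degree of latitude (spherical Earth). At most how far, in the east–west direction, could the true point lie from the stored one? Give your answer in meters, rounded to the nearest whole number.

16 meters

Rounding to 3 decimal places leaves the longitude within ±0.0005° of the true value.
At latitude 73.8° a degree of longitude spans 111195 m × cos 73.8° = 111195 × 0.2790 ≈ 31022.4 m.
East–west error: 0.0005° × 31022.4 m/° ≈ 15.5112 m.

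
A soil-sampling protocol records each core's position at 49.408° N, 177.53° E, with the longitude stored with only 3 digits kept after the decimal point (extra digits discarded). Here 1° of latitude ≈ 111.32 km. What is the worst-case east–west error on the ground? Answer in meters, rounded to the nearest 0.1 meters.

72.4 meters

Truncating at 3 decimal places can drop up to a full unit in the last place, so the longitude may be off by as much as 0.001°.
Parallels shrink by cos φ, so at 49.408° a degree of longitude is 111320 × 0.6507 ≈ 72432.4 m.
East–west error: 0.001° × 72432.4 m/° ≈ 72.4324 m.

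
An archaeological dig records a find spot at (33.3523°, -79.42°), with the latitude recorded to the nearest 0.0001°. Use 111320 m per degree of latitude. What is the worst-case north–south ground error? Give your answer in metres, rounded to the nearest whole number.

Rounding to 4 decimal places leaves the latitude within ±5e-05° of the true value.
Along the meridian that is 5e-05° × 111320 m/° = 5.566 m.

6 metres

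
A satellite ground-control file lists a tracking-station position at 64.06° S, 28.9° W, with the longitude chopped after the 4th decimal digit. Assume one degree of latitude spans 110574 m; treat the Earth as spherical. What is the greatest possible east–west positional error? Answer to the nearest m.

5 m

Truncating at 4 decimal places can drop up to a full unit in the last place, so the longitude may be off by as much as 0.0001°.
At latitude 64.06° a degree of longitude spans 110574 m × cos 64.06° = 110574 × 0.4374 ≈ 48368.4 m.
So at most 0.0001° × 48368.4 ≈ 4.83684 m east–west.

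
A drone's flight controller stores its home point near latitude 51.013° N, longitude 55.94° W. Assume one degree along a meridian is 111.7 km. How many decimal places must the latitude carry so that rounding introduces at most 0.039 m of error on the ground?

7

One degree of latitude covers 111700 m.
N decimal places → at most half a unit in the last place, 0.5 × 10⁻ᴺ° = 111700/2 × 10⁻ᴺ m.
Need 0.5 × 111700 × 10⁻ᴺ ≤ 0.039 → 10⁻ᴺ ≤ 6.983e-07, so N ≥ 6.16.
N = 6 would give 0.0558 m (too coarse); N = 7 gives 0.00558 m ≤ 0.039 m.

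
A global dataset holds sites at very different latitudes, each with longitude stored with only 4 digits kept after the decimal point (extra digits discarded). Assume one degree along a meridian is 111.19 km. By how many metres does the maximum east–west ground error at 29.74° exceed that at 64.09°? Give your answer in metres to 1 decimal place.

4.8 metres

Truncating at 4 decimal places can drop up to a full unit in the last place, so the longitude may be off by as much as 0.0001°.
At 29.74°: 0.0001° × 111190 × cos 29.74° = 0.0001 × 111190 × 0.8683 ≈ 9.6545 m.
Error at 64.09° = 0.0001° × 111190 × cos 64.09° ≈ 11.119 × 0.4370 = 4.8585 m.
Difference: 9.6545 − 4.8585 = 4.7959 m.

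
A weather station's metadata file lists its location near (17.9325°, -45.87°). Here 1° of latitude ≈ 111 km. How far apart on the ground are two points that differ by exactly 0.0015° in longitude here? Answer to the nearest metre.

158 metres

At 17.9325° a degree of longitude is 111000 × cos 17.9325° ≈ 105608 m, so 0.0015° corresponds to 158.411 m.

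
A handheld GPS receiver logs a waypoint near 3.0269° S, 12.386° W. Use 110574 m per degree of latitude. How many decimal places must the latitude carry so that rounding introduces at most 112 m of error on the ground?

One degree of latitude covers 110574 m.
Rounding to N decimal places gives at most 0.5 × 10⁻ᴺ degrees of error, i.e. 0.5 × 10⁻ᴺ × 110574 m.
Setting 55287 × 10⁻ᴺ ≤ 112 gives 10ᴺ ≥ 493.6, i.e. N ≥ 2.69.
At 2 places the error can reach 553 m, but 3 places keeps it to 55.3 m.

3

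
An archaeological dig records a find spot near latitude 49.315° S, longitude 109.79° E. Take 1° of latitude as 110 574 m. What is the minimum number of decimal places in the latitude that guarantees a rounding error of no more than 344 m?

3 decimal places

One degree of latitude covers 110574 m.
N decimal places → at most half a unit in the last place, 0.5 × 10⁻ᴺ° = 110574/2 × 10⁻ᴺ m.
Need 0.5 × 110574 × 10⁻ᴺ ≤ 344 → 10⁻ᴺ ≤ 6.222e-03, so N ≥ 2.21.
N = 2 would give 553 m (too coarse); N = 3 gives 55.3 m ≤ 344 m.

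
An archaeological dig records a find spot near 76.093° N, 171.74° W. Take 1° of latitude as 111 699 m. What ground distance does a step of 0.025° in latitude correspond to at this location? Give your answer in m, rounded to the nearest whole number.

0.025° × 111699 m/° = 2792.48 m.

2792 m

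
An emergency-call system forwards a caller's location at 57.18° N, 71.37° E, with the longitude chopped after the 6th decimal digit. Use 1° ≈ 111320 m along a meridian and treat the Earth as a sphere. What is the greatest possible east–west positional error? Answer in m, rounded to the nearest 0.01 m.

0.06 m

Truncating at 6 decimal places can drop up to a full unit in the last place, so the longitude may be off by as much as 1e-06°.
Parallels shrink by cos φ, so at 57.18° a degree of longitude is 111320 × 0.5420 ≈ 60335.6 m.
East–west error: 1e-06° × 60335.6 m/° ≈ 0.0603356 m.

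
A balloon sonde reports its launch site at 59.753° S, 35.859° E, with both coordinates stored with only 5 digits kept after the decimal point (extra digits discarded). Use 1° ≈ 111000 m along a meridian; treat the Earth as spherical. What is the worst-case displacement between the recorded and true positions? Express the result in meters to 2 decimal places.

Truncating at 5 decimal places can drop up to a full unit in the last place, so each coordinate may be off by as much as 1e-05°.
Latitude error → 1e-05 × 111000 = 1.11 m along the meridian.
E–W at 59.753°: 1e-05° × 111000 × cos 59.753° = 1e-05 × 111000 × 0.5037 ≈ 0.559139 m.
The two errors are perpendicular, so the maximum displacement is √(1.11² + 0.559139²) ≈ 1.24287 m.

1.24 meters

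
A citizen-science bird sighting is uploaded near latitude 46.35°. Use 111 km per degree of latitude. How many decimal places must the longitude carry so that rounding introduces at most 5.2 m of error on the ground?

At 46.35° one degree of longitude covers 111000 × cos 46.35° ≈ 111000 × 0.6903 ≈ 76617.9 m.
With N decimal places the half-ulp bound is 0.5·10⁻ᴺ°, or 0.5·10⁻ᴺ × 76617.9 m on the ground.
Need 0.5 × 76617.9 × 10⁻ᴺ ≤ 5.2 → 10⁻ᴺ ≤ 1.357e-04, so N ≥ 3.87.
N = 3 would give 38.3 m (too coarse); N = 4 gives 3.83 m ≤ 5.2 m.

4 decimal places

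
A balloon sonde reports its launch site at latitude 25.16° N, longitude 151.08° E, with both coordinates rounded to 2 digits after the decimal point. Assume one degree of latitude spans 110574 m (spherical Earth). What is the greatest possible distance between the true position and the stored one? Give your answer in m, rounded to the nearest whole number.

746 m

Rounding to 2 decimal places leaves each coordinate within ±0.005° of the true value.
N–S: 0.005° × 110574 m/° = 552.87 m.
Longitude error → 0.005 × 110574 × cos 25.16° = 0.005 × 110574 × 0.9051 ≈ 500.416 m.
Worst case both components are at the extreme and orthogonal: √(552.87² + 500.416²) ≈ 745.709 m.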